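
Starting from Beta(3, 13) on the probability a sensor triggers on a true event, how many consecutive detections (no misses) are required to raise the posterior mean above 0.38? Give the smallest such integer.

After k detections and 0 misses the posterior is Beta(3+k, 13), with mean (3+k)/(3+13+k).
Set (3+k)/(16+k) > 0.38 and solve: k > (0.38·16 − 3)/(1 − 0.38) = 4.968.
The smallest integer exceeding 4.968 is 5, and checking k=5: (8)/(21) = 0.3810 > 0.38.

k = 5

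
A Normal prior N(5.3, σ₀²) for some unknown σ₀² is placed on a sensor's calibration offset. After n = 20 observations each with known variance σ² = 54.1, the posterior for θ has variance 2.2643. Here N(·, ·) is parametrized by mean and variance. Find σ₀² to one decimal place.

For the Normal–Normal model with known σ², precisions add: τ_n = τ₀ + n/σ².
So 1/σ₀² = 1/2.2643 − 20/54.1 = 0.441638 − 0.369686 = 0.071952.
Hence σ₀² = 1/0.071952 ≈ 13.9.

σ₀² = 13.9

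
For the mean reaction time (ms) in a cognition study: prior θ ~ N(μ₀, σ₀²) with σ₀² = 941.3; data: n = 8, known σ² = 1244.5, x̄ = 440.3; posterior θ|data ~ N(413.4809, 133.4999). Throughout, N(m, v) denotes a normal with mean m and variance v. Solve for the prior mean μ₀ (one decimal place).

μ₀ = 251.2

The posterior mean is a precision-weighted average: μ_n = (τ₀μ₀ + τ_data·x̄)/(τ₀+τ_data), with τ₀=1/σ₀² and τ_data=n/σ².
Here τ₀ = 1/941.3 = 0.001062 and τ_data = 8/1244.5 = 0.006428, so τ_n = 0.007490.
Rearranging for μ₀: μ₀ = (μ_n·τ_n − τ_data·x̄)/τ₀ = (413.4809·0.007490 − 0.006428·440.3) / 0.001062 = 0.266724/0.001062 ≈ 251.2.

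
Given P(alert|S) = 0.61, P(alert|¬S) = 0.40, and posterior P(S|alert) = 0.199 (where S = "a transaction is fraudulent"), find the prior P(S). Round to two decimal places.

P(S) = 0.14

In odds form, posterior odds = prior odds × likelihood ratio, so prior odds = posterior odds ÷ LR.
Posterior odds = 0.199/(1−0.199) = 0.2484. LR = 0.61/0.40 = 1.5250.
Prior odds = 0.2484/1.5250 = 0.1629, so P(S) = 0.1629/(1+0.1629) ≈ 0.14.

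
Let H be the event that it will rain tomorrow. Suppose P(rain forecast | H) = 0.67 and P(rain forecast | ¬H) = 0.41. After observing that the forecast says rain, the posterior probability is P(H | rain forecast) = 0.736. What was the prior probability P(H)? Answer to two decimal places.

Bayes' rule in odds form gives O(H|E) = O(H)·[P(E|H)/P(E|¬H)], hence O(H) = O(H|E)/LR.
Posterior odds = 0.736/(1−0.736) = 2.7879. LR = 0.67/0.41 = 1.6341.
Prior odds = 2.7879/1.6341 = 1.7061, so P(H) = 1.7061/(1+1.7061) ≈ 0.63.

P(H) = 0.63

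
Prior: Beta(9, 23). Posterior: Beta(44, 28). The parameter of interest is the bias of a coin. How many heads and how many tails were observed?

Beta is conjugate to the binomial likelihood: posterior = Beta(α+s, β+f).
Match parameters: s=44−9=35, f=28−23=5.

35 heads and 5 tails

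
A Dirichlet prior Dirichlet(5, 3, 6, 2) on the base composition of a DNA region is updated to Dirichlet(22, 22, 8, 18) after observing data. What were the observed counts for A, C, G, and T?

counts (17, 19, 2, 16)

For a Dirichlet(α) prior with multinomial counts c, the posterior is Dirichlet(α + c) componentwise.
Counts are posterior − prior componentwise: 22−5=17, 22−3=19, 8−6=2, 18−2=16.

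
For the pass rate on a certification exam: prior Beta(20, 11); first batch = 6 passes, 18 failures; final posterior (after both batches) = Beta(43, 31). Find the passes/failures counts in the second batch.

17 passes and 2 failures

Because Beta–binomial updating is additive in the counts, the combined data contributed (α_post−α_prior, β_post−β_prior) successes and failures.
Total across both batches: 43−20=23 passes, 31−11=20 failures.
Subtract the first batch: 23−6=17 passes and 20−18=2 failures.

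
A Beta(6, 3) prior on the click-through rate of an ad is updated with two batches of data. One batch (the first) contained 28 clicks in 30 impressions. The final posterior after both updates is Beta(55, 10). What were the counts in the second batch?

21 clicks and 5 non-clicks

Sequential conjugate updates are equivalent to a single update on the pooled data, so total successes = posterior α − prior α and total failures = posterior β − prior β.
Total across both batches: 55−6=49 clicks, 10−3=7 non-clicks.
Subtract the first batch: 49−28=21 clicks and 7−2=5 non-clicks.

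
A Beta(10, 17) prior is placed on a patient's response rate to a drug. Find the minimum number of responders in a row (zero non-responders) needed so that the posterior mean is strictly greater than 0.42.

After k responders and 0 non-responders the posterior is Beta(10+k, 17), with mean (10+k)/(10+17+k).
Set (10+k)/(27+k) > 0.42 and solve: k > (0.42·27 − 10)/(1 − 0.42) = 2.310.
The smallest integer exceeding 2.310 is 3, and checking k=3: (13)/(30) = 0.4333 > 0.42.

k = 3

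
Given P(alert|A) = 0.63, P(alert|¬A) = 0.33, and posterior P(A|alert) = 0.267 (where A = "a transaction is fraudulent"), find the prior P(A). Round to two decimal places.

P(A) = 0.16

Bayes' rule in odds form gives O(A|E) = O(A)·[P(E|A)/P(E|¬A)], hence O(A) = O(A|E)/LR.
Posterior odds = 0.267/(1−0.267) = 0.3643. LR = 0.63/0.33 = 1.9091.
Prior odds = 0.3643/1.9091 = 0.1908, so P(A) = 0.1908/(1+0.1908) ≈ 0.16.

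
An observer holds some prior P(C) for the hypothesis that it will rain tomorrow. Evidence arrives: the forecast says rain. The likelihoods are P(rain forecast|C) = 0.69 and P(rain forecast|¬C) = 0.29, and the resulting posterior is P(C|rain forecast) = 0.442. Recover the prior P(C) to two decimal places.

P(C) = 0.25

In odds form, posterior odds = prior odds × likelihood ratio, so prior odds = posterior odds ÷ LR.
Posterior odds = 0.442/(1−0.442) = 0.7921. LR = 0.69/0.29 = 2.3793.
Prior odds = 0.7921/2.3793 = 0.3329, so P(C) = 0.3329/(1+0.3329) ≈ 0.25.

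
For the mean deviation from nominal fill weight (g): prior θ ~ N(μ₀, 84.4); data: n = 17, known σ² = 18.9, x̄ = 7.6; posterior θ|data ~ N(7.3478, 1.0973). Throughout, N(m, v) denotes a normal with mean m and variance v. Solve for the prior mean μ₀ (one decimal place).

μ₀ = -11.8

With known observation variance, the Normal–Normal posterior has precision τ_n = τ₀ + n/σ² and mean μ_n = (τ₀μ₀ + (n/σ²)x̄)/τ_n.
Here τ₀ = 1/84.4 = 0.011848 and τ_data = 17/18.9 = 0.899471, so τ_n = 0.911319.
Rearranging for μ₀: μ₀ = (μ_n·τ_n − τ_data·x̄)/τ₀ = (7.3478·0.911319 − 0.899471·7.6) / 0.011848 = -0.139790/0.011848 ≈ -11.8.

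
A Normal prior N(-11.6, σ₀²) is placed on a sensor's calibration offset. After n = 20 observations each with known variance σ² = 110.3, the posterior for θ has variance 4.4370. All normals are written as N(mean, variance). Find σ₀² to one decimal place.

σ₀² = 22.7

For the Normal–Normal model with known σ², precisions add: τ_n = τ₀ + n/σ².
So 1/σ₀² = 1/4.4370 − 20/110.3 = 0.225378 − 0.181324 = 0.044054.
Hence σ₀² = 1/0.044054 ≈ 22.7.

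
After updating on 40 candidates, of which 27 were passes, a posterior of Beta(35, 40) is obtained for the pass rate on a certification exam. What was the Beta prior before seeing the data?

Under Beta–binomial conjugacy the posterior parameters are (a+s, b+f).
Subtract the data counts: 35−27=8, 40−13=27.

Beta(8, 27)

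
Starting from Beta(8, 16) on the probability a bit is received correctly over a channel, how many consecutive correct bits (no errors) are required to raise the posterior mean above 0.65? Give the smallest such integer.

k = 22

After k correct bits and 0 errors the posterior is Beta(8+k, 16), with mean (8+k)/(8+16+k).
Set (8+k)/(24+k) > 0.65 and solve: k > (0.65·24 − 8)/(1 − 0.65) = 21.714.
The smallest integer exceeding 21.714 is 22, and checking k=22: (30)/(46) = 0.6522 > 0.65.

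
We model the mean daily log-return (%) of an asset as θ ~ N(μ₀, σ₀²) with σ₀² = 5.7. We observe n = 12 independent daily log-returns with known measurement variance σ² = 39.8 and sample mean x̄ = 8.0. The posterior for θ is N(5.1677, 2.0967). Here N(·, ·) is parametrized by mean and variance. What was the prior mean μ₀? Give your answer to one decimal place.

μ₀ = 0.3

With known observation variance, the Normal–Normal posterior has precision τ_n = τ₀ + n/σ² and mean μ_n = (τ₀μ₀ + (n/σ²)x̄)/τ_n.
Here τ₀ = 1/5.7 = 0.175439 and τ_data = 12/39.8 = 0.301508, so τ_n = 0.476947.
Rearranging for μ₀: μ₀ = (μ_n·τ_n − τ_data·x̄)/τ₀ = (5.1677·0.476947 − 0.301508·8.0) / 0.175439 = 0.052655/0.175439 ≈ 0.3.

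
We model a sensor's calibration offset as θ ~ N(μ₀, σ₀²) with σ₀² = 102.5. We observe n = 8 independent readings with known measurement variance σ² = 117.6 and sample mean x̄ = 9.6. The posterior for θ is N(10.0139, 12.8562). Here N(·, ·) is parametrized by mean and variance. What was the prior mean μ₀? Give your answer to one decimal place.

The posterior mean is a precision-weighted average: μ_n = (τ₀μ₀ + τ_data·x̄)/(τ₀+τ_data), with τ₀=1/σ₀² and τ_data=n/σ².
Here τ₀ = 1/102.5 = 0.009756 and τ_data = 8/117.6 = 0.068027, so τ_n = 0.077783.
Rearranging for μ₀: μ₀ = (μ_n·τ_n − τ_data·x̄)/τ₀ = (10.0139·0.077783 − 0.068027·9.6) / 0.009756 = 0.125852/0.009756 ≈ 12.9.

μ₀ = 12.9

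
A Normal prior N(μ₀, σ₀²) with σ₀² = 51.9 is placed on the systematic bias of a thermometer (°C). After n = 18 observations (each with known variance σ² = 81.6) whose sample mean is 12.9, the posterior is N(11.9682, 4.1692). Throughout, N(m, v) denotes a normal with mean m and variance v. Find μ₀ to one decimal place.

The posterior mean is a precision-weighted average: μ_n = (τ₀μ₀ + τ_data·x̄)/(τ₀+τ_data), with τ₀=1/σ₀² and τ_data=n/σ².
Here τ₀ = 1/51.9 = 0.019268 and τ_data = 18/81.6 = 0.220588, so τ_n = 0.239856.
Rearranging for μ₀: μ₀ = (μ_n·τ_n − τ_data·x̄)/τ₀ = (11.9682·0.239856 − 0.220588·12.9) / 0.019268 = 0.025059/0.019268 ≈ 1.3.

μ₀ = 1.3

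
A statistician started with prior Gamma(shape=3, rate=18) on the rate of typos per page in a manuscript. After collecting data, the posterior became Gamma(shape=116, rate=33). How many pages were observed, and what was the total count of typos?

Gamma–Poisson conjugacy: posterior shape = α + Σxᵢ, posterior rate = β + n.
Matching: Σxᵢ = 116 − 3 = 113 and n = 33 − 18 = 15.

n = 15 pages with total 113 typos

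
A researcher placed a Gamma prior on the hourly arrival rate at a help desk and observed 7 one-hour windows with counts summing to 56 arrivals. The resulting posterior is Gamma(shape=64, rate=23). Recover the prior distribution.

Gamma(shape=8, rate=16)

Gamma–Poisson conjugacy: posterior shape = α + Σxᵢ, posterior rate = β + n.
So α = 64 − 56 = 8 and β = 23 − 7 = 16.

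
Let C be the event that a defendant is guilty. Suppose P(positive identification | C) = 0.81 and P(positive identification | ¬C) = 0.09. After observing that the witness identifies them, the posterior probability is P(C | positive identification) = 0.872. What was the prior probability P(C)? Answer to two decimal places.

P(C) = 0.43

In odds form, posterior odds = prior odds × likelihood ratio, so prior odds = posterior odds ÷ LR.
Posterior odds = 0.872/(1−0.872) = 6.8125. LR = 0.81/0.09 = 9.0000.
Prior odds = 6.8125/9.0000 = 0.7569, so P(C) = 0.7569/(1+0.7569) ≈ 0.43.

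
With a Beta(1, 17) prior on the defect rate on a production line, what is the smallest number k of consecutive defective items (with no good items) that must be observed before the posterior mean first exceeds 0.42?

k = 12

After k defective items and 0 good items the posterior is Beta(1+k, 17), with mean (1+k)/(1+17+k).
Set (1+k)/(18+k) > 0.42 and solve: k > (0.42·18 − 1)/(1 − 0.42) = 11.310.
The smallest integer exceeding 11.310 is 12, and checking k=12: (13)/(30) = 0.4333 > 0.42.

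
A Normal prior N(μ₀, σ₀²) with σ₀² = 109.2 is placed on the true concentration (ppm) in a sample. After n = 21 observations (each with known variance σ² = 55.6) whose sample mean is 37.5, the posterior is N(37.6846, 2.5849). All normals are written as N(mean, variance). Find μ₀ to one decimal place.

With known observation variance, the Normal–Normal posterior has precision τ_n = τ₀ + n/σ² and mean μ_n = (τ₀μ₀ + (n/σ²)x̄)/τ_n.
Here τ₀ = 1/109.2 = 0.009158 and τ_data = 21/55.6 = 0.377698, so τ_n = 0.386856.
Rearranging for μ₀: μ₀ = (μ_n·τ_n − τ_data·x̄)/τ₀ = (37.6846·0.386856 − 0.377698·37.5) / 0.009158 = 0.414839/0.009158 ≈ 45.3.

μ₀ = 45.3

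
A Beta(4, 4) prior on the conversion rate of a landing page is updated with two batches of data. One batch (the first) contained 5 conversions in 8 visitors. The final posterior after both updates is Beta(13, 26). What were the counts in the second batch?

4 conversions and 19 bounces

Because Beta–binomial updating is additive in the counts, the combined data contributed (α_post−α_prior, β_post−β_prior) successes and failures.
Total across both batches: 13−4=9 conversions, 26−4=22 bounces.
Subtract the first batch: 9−5=4 conversions and 22−3=19 bounces.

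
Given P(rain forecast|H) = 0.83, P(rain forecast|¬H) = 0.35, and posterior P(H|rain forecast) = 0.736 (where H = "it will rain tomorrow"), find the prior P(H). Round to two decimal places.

In odds form, posterior odds = prior odds × likelihood ratio, so prior odds = posterior odds ÷ LR.
Posterior odds = 0.736/(1−0.736) = 2.7879. LR = 0.83/0.35 = 2.3714.
Prior odds = 2.7879/2.3714 = 1.1756, so P(H) = 1.1756/(1+1.1756) ≈ 0.54.

P(H) = 0.54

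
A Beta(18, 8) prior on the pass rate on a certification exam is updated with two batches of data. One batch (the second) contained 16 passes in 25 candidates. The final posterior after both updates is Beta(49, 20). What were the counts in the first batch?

15 passes and 3 failures

Sequential conjugate updates are equivalent to a single update on the pooled data, so total successes = posterior α − prior α and total failures = posterior β − prior β.
Total across both batches: 49−18=31 passes, 20−8=12 failures.
Subtract the second batch: 31−16=15 passes and 12−9=3 failures.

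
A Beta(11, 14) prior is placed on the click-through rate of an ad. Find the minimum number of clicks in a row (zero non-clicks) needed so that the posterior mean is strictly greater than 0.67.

k = 18

After k clicks and 0 non-clicks the posterior is Beta(11+k, 14), with mean (11+k)/(11+14+k).
Set (11+k)/(25+k) > 0.67 and solve: k > (0.67·25 − 11)/(1 − 0.67) = 17.424.
The smallest integer exceeding 17.424 is 18.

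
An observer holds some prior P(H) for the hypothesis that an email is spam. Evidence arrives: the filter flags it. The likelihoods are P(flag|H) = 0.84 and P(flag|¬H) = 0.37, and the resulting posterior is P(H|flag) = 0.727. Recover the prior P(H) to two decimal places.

Bayes' rule in odds form gives O(H|E) = O(H)·[P(E|H)/P(E|¬H)], hence O(H) = O(H|E)/LR.
Posterior odds = 0.727/(1−0.727) = 2.6630. LR = 0.84/0.37 = 2.2703.
Prior odds = 2.6630/2.2703 = 1.1730, so P(H) = 1.1730/(1+1.1730) ≈ 0.54.

P(H) = 0.54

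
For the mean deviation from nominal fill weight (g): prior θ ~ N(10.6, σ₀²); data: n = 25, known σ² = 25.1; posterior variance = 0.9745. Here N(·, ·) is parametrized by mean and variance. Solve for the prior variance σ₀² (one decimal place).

Posterior precision equals prior precision plus data precision: 1/σ_n² = 1/σ₀² + n/σ².
So 1/σ₀² = 1/0.9745 − 25/25.1 = 1.026167 − 0.996016 = 0.030151.
Hence σ₀² = 1/0.030151 ≈ 33.2.

σ₀² = 33.2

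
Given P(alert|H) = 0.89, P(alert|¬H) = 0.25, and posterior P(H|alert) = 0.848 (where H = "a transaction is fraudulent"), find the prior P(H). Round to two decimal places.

In odds form, posterior odds = prior odds × likelihood ratio, so prior odds = posterior odds ÷ LR.
Posterior odds = 0.848/(1−0.848) = 5.5789. LR = 0.89/0.25 = 3.5600.
Prior odds = 5.5789/3.5600 = 1.5671, so P(H) = 1.5671/(1+1.5671) ≈ 0.61.

P(H) = 0.61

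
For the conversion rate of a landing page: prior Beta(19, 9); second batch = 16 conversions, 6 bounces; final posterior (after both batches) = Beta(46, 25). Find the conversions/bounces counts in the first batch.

Sequential conjugate updates are equivalent to a single update on the pooled data, so total successes = posterior α − prior α and total failures = posterior β − prior β.
Total across both batches: 46−19=27 conversions, 25−9=16 bounces.
Subtract the second batch: 27−16=11 conversions and 16−6=10 bounces.

11 conversions and 10 bounces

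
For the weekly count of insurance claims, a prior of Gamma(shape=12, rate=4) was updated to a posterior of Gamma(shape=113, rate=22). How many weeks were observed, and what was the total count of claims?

n = 18 weeks with total 101 claims

Gamma–Poisson conjugacy: posterior shape = α + Σxᵢ, posterior rate = β + n.
Matching: Σxᵢ = 113 − 12 = 101 and n = 22 − 4 = 18.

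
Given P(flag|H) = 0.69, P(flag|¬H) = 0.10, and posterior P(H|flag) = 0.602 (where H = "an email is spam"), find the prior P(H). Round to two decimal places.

Bayes' rule in odds form gives O(H|E) = O(H)·[P(E|H)/P(E|¬H)], hence O(H) = O(H|E)/LR.
Posterior odds = 0.602/(1−0.602) = 1.5126. LR = 0.69/0.10 = 6.9000.
Prior odds = 1.5126/6.9000 = 0.2192, so P(H) = 0.2192/(1+0.2192) ≈ 0.18.

P(H) = 0.18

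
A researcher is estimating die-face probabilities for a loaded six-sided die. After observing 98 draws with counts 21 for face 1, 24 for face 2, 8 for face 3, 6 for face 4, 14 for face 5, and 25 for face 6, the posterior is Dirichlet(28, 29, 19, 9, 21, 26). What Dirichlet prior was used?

For a Dirichlet(α) prior with multinomial counts c, the posterior is Dirichlet(α + c) componentwise.
Subtract each count from the matching posterior parameter: 28−21=7, 29−24=5, 19−8=11, 9−6=3, 21−14=7, 26−25=1.

Dirichlet(7, 5, 11, 3, 7, 1)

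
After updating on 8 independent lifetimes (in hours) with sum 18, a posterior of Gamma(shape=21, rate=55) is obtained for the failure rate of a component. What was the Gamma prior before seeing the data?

Gamma–exponential conjugacy: posterior shape = α + n, posterior rate = β + Σtᵢ.
So α = 21 − 8 = 13 and β = 55 − 18 = 37.

Gamma(shape=13, rate=37)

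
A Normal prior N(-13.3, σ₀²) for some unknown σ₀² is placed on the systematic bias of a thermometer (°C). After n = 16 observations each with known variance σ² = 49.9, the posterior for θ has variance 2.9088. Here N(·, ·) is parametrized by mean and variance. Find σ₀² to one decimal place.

σ₀² = 43.2

Posterior precision equals prior precision plus data precision: 1/σ_n² = 1/σ₀² + n/σ².
So 1/σ₀² = 1/2.9088 − 16/49.9 = 0.343784 − 0.320641 = 0.023143.
Hence σ₀² = 1/0.023143 ≈ 43.2.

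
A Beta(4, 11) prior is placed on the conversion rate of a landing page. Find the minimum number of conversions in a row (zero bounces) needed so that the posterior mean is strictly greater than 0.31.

k = 1

After k conversions and 0 bounces the posterior is Beta(4+k, 11), with mean (4+k)/(4+11+k).
Set (4+k)/(15+k) > 0.31 and solve: k > (0.31·15 − 4)/(1 − 0.31) = 0.942.
The smallest integer exceeding 0.942 is 1.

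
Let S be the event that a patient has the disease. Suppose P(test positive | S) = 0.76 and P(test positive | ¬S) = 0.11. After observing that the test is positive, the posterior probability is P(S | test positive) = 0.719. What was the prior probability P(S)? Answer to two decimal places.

Bayes' rule in odds form gives O(S|E) = O(S)·[P(E|S)/P(E|¬S)], hence O(S) = O(S|E)/LR.
Posterior odds = 0.719/(1−0.719) = 2.5587. LR = 0.76/0.11 = 6.9091.
Prior odds = 2.5587/6.9091 = 0.3703, so P(S) = 0.3703/(1+0.3703) ≈ 0.27.

P(S) = 0.27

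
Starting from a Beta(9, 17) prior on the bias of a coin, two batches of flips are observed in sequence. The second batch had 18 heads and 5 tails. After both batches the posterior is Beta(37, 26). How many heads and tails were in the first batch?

10 heads and 4 tails

Because Beta–binomial updating is additive in the counts, the combined data contributed (α_post−α_prior, β_post−β_prior) successes and failures.
Total across both batches: 37−9=28 heads, 26−17=9 tails.
Subtract the second batch: 28−18=10 heads and 9−5=4 tails.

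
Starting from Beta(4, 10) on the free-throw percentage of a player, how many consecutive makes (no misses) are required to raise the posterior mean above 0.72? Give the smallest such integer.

k = 22

After k makes and 0 misses the posterior is Beta(4+k, 10), with mean (4+k)/(4+10+k).
Set (4+k)/(14+k) > 0.72 and solve: k > (0.72·14 − 4)/(1 − 0.72) = 21.714.
The smallest integer exceeding 21.714 is 22.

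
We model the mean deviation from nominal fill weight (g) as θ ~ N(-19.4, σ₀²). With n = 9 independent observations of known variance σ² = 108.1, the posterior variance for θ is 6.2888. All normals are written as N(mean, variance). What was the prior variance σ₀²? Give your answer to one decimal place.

σ₀² = 13.2

Posterior precision equals prior precision plus data precision: 1/σ_n² = 1/σ₀² + n/σ².
So 1/σ₀² = 1/6.2888 − 9/108.1 = 0.159013 − 0.083256 = 0.075757.
Hence σ₀² = 1/0.075757 ≈ 13.2.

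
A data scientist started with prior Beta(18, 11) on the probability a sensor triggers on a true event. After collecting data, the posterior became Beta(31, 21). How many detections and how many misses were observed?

A Beta(α, β) prior with s successes and f failures in binomial data gives a Beta(α+s, β+f) posterior.
So s = 31 − 18 = 13 and f = 21 − 11 = 10.

13 detections and 10 misses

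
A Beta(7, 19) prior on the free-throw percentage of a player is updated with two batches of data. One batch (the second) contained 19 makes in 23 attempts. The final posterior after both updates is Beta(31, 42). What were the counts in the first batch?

Because Beta–binomial updating is additive in the counts, the combined data contributed (α_post−α_prior, β_post−β_prior) successes and failures.
Total across both batches: 31−7=24 makes, 42−19=23 misses.
Subtract the second batch: 24−19=5 makes and 23−4=19 misses.

5 makes and 19 misses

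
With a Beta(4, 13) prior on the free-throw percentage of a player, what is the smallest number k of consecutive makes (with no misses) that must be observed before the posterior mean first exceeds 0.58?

k = 14

After k makes and 0 misses the posterior is Beta(4+k, 13), with mean (4+k)/(4+13+k).
Set (4+k)/(17+k) > 0.58 and solve: k > (0.58·17 − 4)/(1 − 0.58) = 13.952.
The smallest integer exceeding 13.952 is 14, and checking k=14: (18)/(31) = 0.5806 > 0.58.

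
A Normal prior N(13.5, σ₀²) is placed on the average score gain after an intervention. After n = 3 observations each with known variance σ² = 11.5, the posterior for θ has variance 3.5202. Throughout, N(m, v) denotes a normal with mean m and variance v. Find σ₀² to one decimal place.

σ₀² = 43.1

Posterior precision equals prior precision plus data precision: 1/σ_n² = 1/σ₀² + n/σ².
So 1/σ₀² = 1/3.5202 − 3/11.5 = 0.284075 − 0.260870 = 0.023205.
Hence σ₀² = 1/0.023205 ≈ 43.1.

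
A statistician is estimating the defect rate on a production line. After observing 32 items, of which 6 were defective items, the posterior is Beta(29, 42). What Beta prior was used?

Beta is conjugate to the binomial likelihood: posterior = Beta(α+s, β+f).
Subtract the data counts: 29−6=23, 42−26=16.

Beta(23, 16)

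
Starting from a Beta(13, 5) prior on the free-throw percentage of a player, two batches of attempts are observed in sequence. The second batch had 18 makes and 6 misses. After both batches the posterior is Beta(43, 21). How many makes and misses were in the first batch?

Sequential conjugate updates are equivalent to a single update on the pooled data, so total successes = posterior α − prior α and total failures = posterior β − prior β.
Total across both batches: 43−13=30 makes, 21−5=16 misses.
Subtract the second batch: 30−18=12 makes and 16−6=10 misses.

12 makes and 10 misses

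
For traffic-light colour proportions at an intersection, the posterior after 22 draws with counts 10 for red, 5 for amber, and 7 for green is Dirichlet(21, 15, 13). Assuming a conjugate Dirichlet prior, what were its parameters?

For a Dirichlet(α) prior with multinomial counts c, the posterior is Dirichlet(α + c) componentwise.
Subtract each count from the matching posterior parameter: 21−10=11, 15−5=10, 13−7=6.

Dirichlet(11, 10, 6)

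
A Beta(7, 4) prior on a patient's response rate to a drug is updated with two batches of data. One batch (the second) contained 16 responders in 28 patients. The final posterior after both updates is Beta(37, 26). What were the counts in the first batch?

Because Beta–binomial updating is additive in the counts, the combined data contributed (α_post−α_prior, β_post−β_prior) successes and failures.
Total across both batches: 37−7=30 responders, 26−4=22 non-responders.
Subtract the second batch: 30−16=14 responders and 22−12=10 non-responders.

14 responders and 10 non-responders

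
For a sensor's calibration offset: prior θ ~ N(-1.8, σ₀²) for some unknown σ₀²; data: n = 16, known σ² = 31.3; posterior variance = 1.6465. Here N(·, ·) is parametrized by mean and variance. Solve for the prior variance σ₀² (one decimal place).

For the Normal–Normal model with known σ², precisions add: τ_n = τ₀ + n/σ².
So 1/σ₀² = 1/1.6465 − 16/31.3 = 0.607349 − 0.511182 = 0.096167.
Hence σ₀² = 1/0.096167 ≈ 10.4.

σ₀² = 10.4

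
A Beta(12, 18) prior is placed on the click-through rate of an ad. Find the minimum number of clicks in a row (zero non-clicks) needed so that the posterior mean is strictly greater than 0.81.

k = 65

After k clicks and 0 non-clicks the posterior is Beta(12+k, 18), with mean (12+k)/(12+18+k).
Set (12+k)/(30+k) > 0.81 and solve: k > (0.81·30 − 12)/(1 − 0.81) = 64.737.
The smallest integer exceeding 64.737 is 65, and checking k=65: (77)/(95) = 0.8105 > 0.81.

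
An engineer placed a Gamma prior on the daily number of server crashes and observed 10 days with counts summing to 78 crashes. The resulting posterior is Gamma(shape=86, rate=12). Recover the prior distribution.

Gamma(shape=8, rate=2)

A Gamma(α, β) prior (rate parametrization) on a Poisson rate with n observations summing to S gives posterior Gamma(α+S, β+n).
So α = 86 − 78 = 8 and β = 12 − 10 = 2.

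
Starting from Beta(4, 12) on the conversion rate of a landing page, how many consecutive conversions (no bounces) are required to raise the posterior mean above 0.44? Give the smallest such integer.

k = 6

After k conversions and 0 bounces the posterior is Beta(4+k, 12), with mean (4+k)/(4+12+k).
Set (4+k)/(16+k) > 0.44 and solve: k > (0.44·16 − 4)/(1 − 0.44) = 5.429.
The smallest integer exceeding 5.429 is 6, and checking k=6: (10)/(22) = 0.4545 > 0.44.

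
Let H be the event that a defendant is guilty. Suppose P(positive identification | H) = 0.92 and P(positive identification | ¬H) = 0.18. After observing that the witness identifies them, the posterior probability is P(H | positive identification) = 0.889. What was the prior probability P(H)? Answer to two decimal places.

P(H) = 0.61

Bayes' rule in odds form gives O(H|E) = O(H)·[P(E|H)/P(E|¬H)], hence O(H) = O(H|E)/LR.
Posterior odds = 0.889/(1−0.889) = 8.0090. LR = 0.92/0.18 = 5.1111.
Prior odds = 8.0090/5.1111 = 1.5670, so P(H) = 1.5670/(1+1.5670) ≈ 0.61.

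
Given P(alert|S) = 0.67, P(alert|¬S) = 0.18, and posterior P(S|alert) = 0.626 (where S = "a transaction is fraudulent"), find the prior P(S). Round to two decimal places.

P(S) = 0.31

Bayes' rule in odds form gives O(S|E) = O(S)·[P(E|S)/P(E|¬S)], hence O(S) = O(S|E)/LR.
Posterior odds = 0.626/(1−0.626) = 1.6738. LR = 0.67/0.18 = 3.7222.
Prior odds = 1.6738/3.7222 = 0.4497, so P(S) = 0.4497/(1+0.4497) ≈ 0.31.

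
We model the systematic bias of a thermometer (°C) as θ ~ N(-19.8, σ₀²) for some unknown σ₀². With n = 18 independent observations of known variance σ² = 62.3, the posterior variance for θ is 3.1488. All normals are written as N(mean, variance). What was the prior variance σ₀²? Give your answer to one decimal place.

σ₀² = 34.9

For the Normal–Normal model with known σ², precisions add: τ_n = τ₀ + n/σ².
So 1/σ₀² = 1/3.1488 − 18/62.3 = 0.317581 − 0.288925 = 0.028656.
Hence σ₀² = 1/0.028656 ≈ 34.9.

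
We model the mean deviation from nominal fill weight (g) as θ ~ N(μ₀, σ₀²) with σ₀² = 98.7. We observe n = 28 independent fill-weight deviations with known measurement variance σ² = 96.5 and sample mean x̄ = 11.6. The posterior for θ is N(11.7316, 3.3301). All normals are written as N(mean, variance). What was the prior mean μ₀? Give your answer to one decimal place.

μ₀ = 15.5

With known observation variance, the Normal–Normal posterior has precision τ_n = τ₀ + n/σ² and mean μ_n = (τ₀μ₀ + (n/σ²)x̄)/τ_n.
Here τ₀ = 1/98.7 = 0.010132 and τ_data = 28/96.5 = 0.290155, so τ_n = 0.300287.
Rearranging for μ₀: μ₀ = (μ_n·τ_n − τ_data·x̄)/τ₀ = (11.7316·0.300287 − 0.290155·11.6) / 0.010132 = 0.157049/0.010132 ≈ 15.5.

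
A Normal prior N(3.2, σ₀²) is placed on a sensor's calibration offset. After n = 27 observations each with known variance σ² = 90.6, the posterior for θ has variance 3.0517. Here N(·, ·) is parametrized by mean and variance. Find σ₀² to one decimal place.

Posterior precision equals prior precision plus data precision: 1/σ_n² = 1/σ₀² + n/σ².
So 1/σ₀² = 1/3.0517 − 27/90.6 = 0.327686 − 0.298013 = 0.029673.
Hence σ₀² = 1/0.029673 ≈ 33.7.

σ₀² = 33.7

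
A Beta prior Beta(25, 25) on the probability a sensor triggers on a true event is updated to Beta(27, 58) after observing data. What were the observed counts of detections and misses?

2 detections and 33 misses

A Beta(α, β) prior with s successes and f failures in binomial data gives a Beta(α+s, β+f) posterior.
So s = 27 − 25 = 2 and f = 58 − 25 = 33.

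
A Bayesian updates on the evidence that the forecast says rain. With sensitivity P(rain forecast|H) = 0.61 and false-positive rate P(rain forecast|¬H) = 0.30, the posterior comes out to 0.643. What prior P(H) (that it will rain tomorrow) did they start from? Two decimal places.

In odds form, posterior odds = prior odds × likelihood ratio, so prior odds = posterior odds ÷ LR.
Posterior odds = 0.643/(1−0.643) = 1.8011. LR = 0.61/0.30 = 2.0333.
Prior odds = 1.8011/2.0333 = 0.8858, so P(H) = 0.8858/(1+0.8858) ≈ 0.47.

P(H) = 0.47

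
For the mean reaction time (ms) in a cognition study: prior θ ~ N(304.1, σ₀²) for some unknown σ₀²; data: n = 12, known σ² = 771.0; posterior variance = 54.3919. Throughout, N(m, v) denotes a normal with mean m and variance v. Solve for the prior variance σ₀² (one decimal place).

σ₀² = 354.5

For the Normal–Normal model with known σ², precisions add: τ_n = τ₀ + n/σ².
So 1/σ₀² = 1/54.3919 − 12/771.0 = 0.018385 − 0.015564 = 0.002821.
Hence σ₀² = 1/0.002821 ≈ 354.5.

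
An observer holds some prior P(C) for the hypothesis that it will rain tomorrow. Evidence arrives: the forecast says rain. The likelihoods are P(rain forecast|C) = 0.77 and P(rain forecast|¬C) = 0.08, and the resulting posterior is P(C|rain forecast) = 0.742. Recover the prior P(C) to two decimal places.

P(C) = 0.23

Bayes' rule in odds form gives O(C|E) = O(C)·[P(E|C)/P(E|¬C)], hence O(C) = O(C|E)/LR.
Posterior odds = 0.742/(1−0.742) = 2.8760. LR = 0.77/0.08 = 9.6250.
Prior odds = 2.8760/9.6250 = 0.2988, so P(C) = 0.2988/(1+0.2988) ≈ 0.23.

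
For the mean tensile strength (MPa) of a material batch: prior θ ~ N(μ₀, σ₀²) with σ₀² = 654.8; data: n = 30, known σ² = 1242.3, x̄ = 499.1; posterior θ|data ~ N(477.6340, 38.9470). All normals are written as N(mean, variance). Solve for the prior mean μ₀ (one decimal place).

μ₀ = 138.2

With known observation variance, the Normal–Normal posterior has precision τ_n = τ₀ + n/σ² and mean μ_n = (τ₀μ₀ + (n/σ²)x̄)/τ_n.
Here τ₀ = 1/654.8 = 0.001527 and τ_data = 30/1242.3 = 0.024149, so τ_n = 0.025676.
Rearranging for μ₀: μ₀ = (μ_n·τ_n − τ_data·x̄)/τ₀ = (477.6340·0.025676 − 0.024149·499.1) / 0.001527 = 0.210965/0.001527 ≈ 138.2.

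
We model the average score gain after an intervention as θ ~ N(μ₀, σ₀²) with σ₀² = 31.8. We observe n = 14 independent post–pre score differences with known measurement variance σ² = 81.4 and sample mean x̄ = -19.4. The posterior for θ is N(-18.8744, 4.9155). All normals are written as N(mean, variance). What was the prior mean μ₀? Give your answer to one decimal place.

With known observation variance, the Normal–Normal posterior has precision τ_n = τ₀ + n/σ² and mean μ_n = (τ₀μ₀ + (n/σ²)x̄)/τ_n.
Here τ₀ = 1/31.8 = 0.031447 and τ_data = 14/81.4 = 0.171990, so τ_n = 0.203437.
Rearranging for μ₀: μ₀ = (μ_n·τ_n − τ_data·x̄)/τ₀ = (-18.8744·0.203437 − 0.171990·-19.4) / 0.031447 = -0.503145/0.031447 ≈ -16.0.

μ₀ = -16.0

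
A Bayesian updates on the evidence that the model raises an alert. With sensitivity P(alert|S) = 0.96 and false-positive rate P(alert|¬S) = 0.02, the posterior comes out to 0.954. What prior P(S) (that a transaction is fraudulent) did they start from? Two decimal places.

Bayes' rule in odds form gives O(S|E) = O(S)·[P(E|S)/P(E|¬S)], hence O(S) = O(S|E)/LR.
Posterior odds = 0.954/(1−0.954) = 20.7391. LR = 0.96/0.02 = 48.0000.
Prior odds = 20.7391/48.0000 = 0.4321, so P(S) = 0.4321/(1+0.4321) ≈ 0.30.

P(S) = 0.30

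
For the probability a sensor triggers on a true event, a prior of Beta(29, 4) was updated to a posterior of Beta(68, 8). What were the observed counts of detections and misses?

39 detections and 4 misses

A Beta(a, b) prior with s successes and f failures in binomial data gives a Beta(a+s, b+f) posterior.
Match parameters: s=68−29=39, f=8−4=4.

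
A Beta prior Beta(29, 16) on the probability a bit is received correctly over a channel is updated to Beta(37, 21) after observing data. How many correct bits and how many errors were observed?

A Beta(α, β) prior with s successes and f failures in binomial data gives a Beta(α+s, β+f) posterior.
Match parameters: s=37−29=8, f=21−16=5.

8 correct bits and 5 errors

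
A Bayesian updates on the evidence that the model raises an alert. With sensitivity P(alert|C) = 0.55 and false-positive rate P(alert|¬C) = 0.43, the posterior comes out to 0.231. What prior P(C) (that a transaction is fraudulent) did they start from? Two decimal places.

P(C) = 0.19

In odds form, posterior odds = prior odds × likelihood ratio, so prior odds = posterior odds ÷ LR.
Posterior odds = 0.231/(1−0.231) = 0.3004. LR = 0.55/0.43 = 1.2791.
Prior odds = 0.3004/1.2791 = 0.2349, so P(C) = 0.2349/(1+0.2349) ≈ 0.19.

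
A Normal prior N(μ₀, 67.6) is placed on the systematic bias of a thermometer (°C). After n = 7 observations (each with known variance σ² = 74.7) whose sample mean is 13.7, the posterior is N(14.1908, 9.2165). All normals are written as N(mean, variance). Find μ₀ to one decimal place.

The posterior mean is a precision-weighted average: μ_n = (τ₀μ₀ + τ_data·x̄)/(τ₀+τ_data), with τ₀=1/σ₀² and τ_data=n/σ².
Here τ₀ = 1/67.6 = 0.014793 and τ_data = 7/74.7 = 0.093708, so τ_n = 0.108501.
Rearranging for μ₀: μ₀ = (μ_n·τ_n − τ_data·x̄)/τ₀ = (14.1908·0.108501 − 0.093708·13.7) / 0.014793 = 0.255916/0.014793 ≈ 17.3.

μ₀ = 17.3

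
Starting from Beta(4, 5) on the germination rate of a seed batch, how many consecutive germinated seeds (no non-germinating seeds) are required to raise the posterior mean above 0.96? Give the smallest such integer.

k = 117

After k germinated seeds and 0 non-germinating seeds the posterior is Beta(4+k, 5), with mean (4+k)/(4+5+k).
Set (4+k)/(9+k) > 0.96 and solve: k > (0.96·9 − 4)/(1 − 0.96) = 116.000.
The smallest integer exceeding 116.000 is 117, and checking k=117: (121)/(126) = 0.9603 > 0.96.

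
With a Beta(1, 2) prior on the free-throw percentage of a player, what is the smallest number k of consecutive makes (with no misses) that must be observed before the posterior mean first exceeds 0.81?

After k makes and 0 misses the posterior is Beta(1+k, 2), with mean (1+k)/(1+2+k).
Set (1+k)/(3+k) > 0.81 and solve: k > (0.81·3 − 1)/(1 − 0.81) = 7.526.
The smallest integer exceeding 7.526 is 8, and checking k=8: (9)/(11) = 0.8182 > 0.81.

k = 8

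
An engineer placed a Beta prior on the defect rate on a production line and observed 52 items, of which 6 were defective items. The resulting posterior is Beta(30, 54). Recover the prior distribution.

Under Beta–binomial conjugacy the posterior parameters are (a+s, b+f).
So a = 30 − 6 = 24 and b = 54 − 46 = 8.

Beta(24, 8)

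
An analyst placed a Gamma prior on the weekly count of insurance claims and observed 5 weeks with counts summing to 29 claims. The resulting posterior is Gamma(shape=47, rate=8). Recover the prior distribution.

Gamma(shape=18, rate=3)

A Gamma(α, β) prior (rate parametrization) on a Poisson rate with n observations summing to S gives posterior Gamma(α+S, β+n).
So α = 47 − 29 = 18 and β = 8 − 5 = 3.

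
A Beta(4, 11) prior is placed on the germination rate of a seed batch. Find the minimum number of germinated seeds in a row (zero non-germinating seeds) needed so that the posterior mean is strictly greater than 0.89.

After k germinated seeds and 0 non-germinating seeds the posterior is Beta(4+k, 11), with mean (4+k)/(4+11+k).
Set (4+k)/(15+k) > 0.89 and solve: k > (0.89·15 − 4)/(1 − 0.89) = 85.000.
The smallest integer exceeding 85.000 is 86.

k = 86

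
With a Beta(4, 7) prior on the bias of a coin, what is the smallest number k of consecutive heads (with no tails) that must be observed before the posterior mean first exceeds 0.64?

After k heads and 0 tails the posterior is Beta(4+k, 7), with mean (4+k)/(4+7+k).
Set (4+k)/(11+k) > 0.64 and solve: k > (0.64·11 − 4)/(1 − 0.64) = 8.444.
The smallest integer exceeding 8.444 is 9, and checking k=9: (13)/(20) = 0.6500 > 0.64.

k = 9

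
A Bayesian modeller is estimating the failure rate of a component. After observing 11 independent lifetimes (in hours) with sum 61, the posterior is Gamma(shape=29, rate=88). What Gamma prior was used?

Gamma(shape=18, rate=27)

For an exponential likelihood with a Gamma(α, β) prior on the rate, n observations with total T give posterior Gamma(α+n, β+T).
So α = 29 − 11 = 18 and β = 88 − 61 = 27.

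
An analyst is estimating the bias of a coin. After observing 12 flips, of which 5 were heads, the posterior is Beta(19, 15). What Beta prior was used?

Beta is conjugate to the binomial likelihood: posterior = Beta(a+s, b+f).
So a = 19 − 5 = 14 and b = 15 − 7 = 8.

Beta(14, 8)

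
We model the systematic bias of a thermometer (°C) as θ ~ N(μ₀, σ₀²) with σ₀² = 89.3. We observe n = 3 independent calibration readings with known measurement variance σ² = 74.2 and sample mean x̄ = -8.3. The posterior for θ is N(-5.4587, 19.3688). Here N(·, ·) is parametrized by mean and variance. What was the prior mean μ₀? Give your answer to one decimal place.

The posterior mean is a precision-weighted average: μ_n = (τ₀μ₀ + τ_data·x̄)/(τ₀+τ_data), with τ₀=1/σ₀² and τ_data=n/σ².
Here τ₀ = 1/89.3 = 0.011198 and τ_data = 3/74.2 = 0.040431, so τ_n = 0.051629.
Rearranging for μ₀: μ₀ = (μ_n·τ_n − τ_data·x̄)/τ₀ = (-5.4587·0.051629 − 0.040431·-8.3) / 0.011198 = 0.053750/0.011198 ≈ 4.8.

μ₀ = 4.8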